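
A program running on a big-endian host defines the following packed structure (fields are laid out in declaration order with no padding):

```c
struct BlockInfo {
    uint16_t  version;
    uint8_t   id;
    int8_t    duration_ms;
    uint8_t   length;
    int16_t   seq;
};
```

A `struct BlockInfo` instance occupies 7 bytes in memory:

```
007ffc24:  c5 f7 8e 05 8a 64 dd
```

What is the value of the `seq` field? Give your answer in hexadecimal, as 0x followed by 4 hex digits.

`seq` follows `version` (2 B), `id` (1 B), `duration_ms` (1 B), `length` (1 B), so it starts at offset 2 + 1 + 1 + 1 = 5 and occupies 2 bytes.
Bytes at offsets 5..6: 64 DD.
In big-endian order the high byte comes first in memory.
The bytes are already most-significant first: 0x64DD.

0x64DD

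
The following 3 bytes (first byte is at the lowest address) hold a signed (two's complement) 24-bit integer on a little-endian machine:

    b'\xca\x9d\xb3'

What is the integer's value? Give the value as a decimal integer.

In little-endian order the low byte comes first in memory.
Reassemble most-significant byte first: B3 9D CA → 0xB39DCA.
Top bit is set, so as a signed 24-bit value this is 0xB39DCA − 2^24 = -5005878.

-5005878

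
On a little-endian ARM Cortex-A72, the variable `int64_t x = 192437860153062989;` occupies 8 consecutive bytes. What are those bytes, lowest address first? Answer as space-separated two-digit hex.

192437860153062989 in hexadecimal, padded to 64 bits, is 0x02ABAD36D7C2764D.
Split into bytes (most-significant first): 02 AB AD 36 D7 C2 76 4D.
Little-endian: lowest address holds the least-significant byte.
So at ascending addresses the bytes are 4D 76 C2 D7 36 AD AB 02.

4D 76 C2 D7 36 AD AB 02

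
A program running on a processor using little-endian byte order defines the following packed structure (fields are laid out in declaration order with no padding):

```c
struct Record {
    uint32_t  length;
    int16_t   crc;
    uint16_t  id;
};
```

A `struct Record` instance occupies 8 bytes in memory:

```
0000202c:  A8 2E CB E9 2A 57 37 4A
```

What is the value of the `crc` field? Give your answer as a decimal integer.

`crc` follows `length` (4 bytes), so it starts at byte offset 4 and occupies 2 bytes.
Bytes at offsets 4..5: 2A 57.
Little-endian stores the least-significant byte at the lowest address.
Reassemble most-significant byte first: 57 2A → 0x572A.
0x572A = 22314.

22314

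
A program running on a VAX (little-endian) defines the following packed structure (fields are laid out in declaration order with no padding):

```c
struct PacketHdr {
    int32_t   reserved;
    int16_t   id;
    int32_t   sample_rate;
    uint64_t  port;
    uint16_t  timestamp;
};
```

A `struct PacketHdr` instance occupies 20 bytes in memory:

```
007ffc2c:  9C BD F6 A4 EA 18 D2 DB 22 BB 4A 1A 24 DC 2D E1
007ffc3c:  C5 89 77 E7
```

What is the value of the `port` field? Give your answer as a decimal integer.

`port` follows `reserved` (4 B), `id` (2 B), `sample_rate` (4 B), so it starts at offset 4 + 2 + 4 = 10 and occupies 8 bytes.
Bytes at offsets 10..17: 4A 1A 24 DC 2D E1 C5 89.
In little-endian order the low byte comes first in memory.
Reassemble most-significant byte first: 89 C5 E1 2D DC 24 1A 4A → 0x89C5E12DDC241A4A.
0x89C5E12DDC241A4A = 9927588540691257930.

9927588540691257930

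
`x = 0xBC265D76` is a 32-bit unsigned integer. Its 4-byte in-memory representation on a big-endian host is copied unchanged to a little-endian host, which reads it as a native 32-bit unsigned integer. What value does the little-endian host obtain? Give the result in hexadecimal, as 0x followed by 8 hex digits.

0x765D26BC

Stored big-endian, the bytes at ascending addresses are BC 26 5D 76.
Read back as little-endian, the first byte is least significant, giving 0x765D26BC.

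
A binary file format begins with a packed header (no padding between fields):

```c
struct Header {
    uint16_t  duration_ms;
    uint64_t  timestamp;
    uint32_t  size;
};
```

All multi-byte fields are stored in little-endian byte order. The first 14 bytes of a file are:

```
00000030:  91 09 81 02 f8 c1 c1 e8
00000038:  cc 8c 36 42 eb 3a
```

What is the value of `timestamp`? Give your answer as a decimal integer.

`timestamp` follows `duration_ms` (2 bytes), so it starts at byte offset 2 and occupies 8 bytes.
Bytes at offsets 2..9: 81 02 F8 C1 C1 E8 CC 8C.
In little-endian order the low byte comes first in memory.
Reassemble most-significant byte first: 8C CC E8 C1 C1 F8 02 81 → 0x8CCCE8C1C1F80281.
0x8CCCE8C1C1F80281 = 10145739979439473281.

10145739979439473281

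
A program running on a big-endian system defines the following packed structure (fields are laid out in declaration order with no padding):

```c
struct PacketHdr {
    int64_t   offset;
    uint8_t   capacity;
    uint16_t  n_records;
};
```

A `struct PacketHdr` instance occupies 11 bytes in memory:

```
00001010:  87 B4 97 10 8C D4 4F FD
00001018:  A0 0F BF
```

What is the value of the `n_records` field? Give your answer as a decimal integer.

4031

`n_records` follows `offset` (8 B), `capacity` (1 B), so it starts at offset 8 + 1 = 9 and occupies 2 bytes.
Bytes at offsets 9..10: 0F BF.
Big-endian stores the most-significant byte at the lowest address.
The bytes are already most-significant first: 0x0FBF.
0x0FBF = 4031.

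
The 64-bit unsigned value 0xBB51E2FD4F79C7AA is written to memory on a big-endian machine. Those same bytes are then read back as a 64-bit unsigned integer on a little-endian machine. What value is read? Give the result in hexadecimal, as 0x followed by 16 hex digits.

Stored big-endian, the bytes at ascending addresses are BB 51 E2 FD 4F 79 C7 AA.
Read back as little-endian, the first byte is least significant, giving 0xAAC7794FFDE251BB.

0xAAC7794FFDE251BB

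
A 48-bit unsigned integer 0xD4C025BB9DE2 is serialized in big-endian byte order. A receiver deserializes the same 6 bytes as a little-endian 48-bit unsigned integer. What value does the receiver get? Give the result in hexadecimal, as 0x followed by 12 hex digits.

0xE29DBB25C0D4

Stored big-endian, the bytes at ascending addresses are D4 C0 25 BB 9D E2.
Read back as little-endian, the first byte is least significant, giving 0xE29DBB25C0D4.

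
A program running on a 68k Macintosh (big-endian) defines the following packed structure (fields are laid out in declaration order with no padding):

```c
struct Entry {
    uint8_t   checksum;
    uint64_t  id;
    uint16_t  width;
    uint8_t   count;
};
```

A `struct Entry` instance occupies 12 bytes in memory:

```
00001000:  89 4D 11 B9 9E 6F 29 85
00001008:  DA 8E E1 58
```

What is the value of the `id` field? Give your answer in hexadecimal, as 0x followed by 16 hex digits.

0x4D11B99E6F2985DA

`id` follows `checksum` (1 byte), so it starts at byte offset 1 and occupies 8 bytes.
Bytes at offsets 1..8: 4D 11 B9 9E 6F 29 85 DA.
Big-endian: lowest address holds the most-significant byte.
The bytes are already most-significant first: 0x4D11B99E6F2985DA.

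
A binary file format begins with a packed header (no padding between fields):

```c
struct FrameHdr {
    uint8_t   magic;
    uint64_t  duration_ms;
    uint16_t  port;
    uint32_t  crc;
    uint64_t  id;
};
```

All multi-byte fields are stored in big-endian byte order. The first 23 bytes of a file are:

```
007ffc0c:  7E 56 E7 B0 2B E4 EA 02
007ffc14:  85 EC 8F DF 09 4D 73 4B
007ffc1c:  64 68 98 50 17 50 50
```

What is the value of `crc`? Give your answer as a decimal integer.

3741928819

`crc` follows `magic` (1 B), `duration_ms` (8 B), `port` (2 B), so it starts at offset 1 + 8 + 2 = 11 and occupies 4 bytes.
Bytes at offsets 11..14: DF 09 4D 73.
Big-endian stores the most-significant byte at the lowest address.
The bytes are already most-significant first: 0xDF094D73.
0xDF094D73 = 3741928819.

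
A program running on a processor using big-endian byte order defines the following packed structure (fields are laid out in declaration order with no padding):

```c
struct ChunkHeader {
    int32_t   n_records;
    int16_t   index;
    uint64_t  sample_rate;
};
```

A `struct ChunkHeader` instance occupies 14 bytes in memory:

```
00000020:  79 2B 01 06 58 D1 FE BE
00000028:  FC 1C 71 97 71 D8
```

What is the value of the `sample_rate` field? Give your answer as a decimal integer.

18356386330303754712

`sample_rate` follows `n_records` (4 B), `index` (2 B), so it starts at offset 4 + 2 = 6 and occupies 8 bytes.
Bytes at offsets 6..13: FE BE FC 1C 71 97 71 D8.
In big-endian order the high byte comes first in memory.
The bytes are already most-significant first: 0xFEBEFC1C719771D8.
0xFEBEFC1C719771D8 = 18356386330303754712.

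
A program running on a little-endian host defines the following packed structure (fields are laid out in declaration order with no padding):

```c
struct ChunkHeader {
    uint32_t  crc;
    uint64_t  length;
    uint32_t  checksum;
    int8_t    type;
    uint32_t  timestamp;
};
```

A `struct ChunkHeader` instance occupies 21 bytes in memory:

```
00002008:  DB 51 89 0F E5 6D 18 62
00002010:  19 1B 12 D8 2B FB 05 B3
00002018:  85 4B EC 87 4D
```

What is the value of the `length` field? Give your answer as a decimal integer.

`length` follows `crc` (4 bytes), so it starts at byte offset 4 and occupies 8 bytes.
Bytes at offsets 4..11: E5 6D 18 62 19 1B 12 D8.
Little-endian stores the least-significant byte at the lowest address.
Reassemble most-significant byte first: D8 12 1B 19 62 18 6D E5 → 0xD8121B1962186DE5.
0xD8121B1962186DE5 = 15569536657607126501.

15569536657607126501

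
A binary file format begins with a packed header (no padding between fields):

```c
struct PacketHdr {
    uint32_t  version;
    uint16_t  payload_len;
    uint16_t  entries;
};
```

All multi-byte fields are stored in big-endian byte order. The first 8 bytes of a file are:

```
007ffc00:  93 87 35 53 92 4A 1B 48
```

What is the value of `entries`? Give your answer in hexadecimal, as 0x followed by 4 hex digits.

0x1B48

`entries` follows `version` (4 B), `payload_len` (2 B), so it starts at offset 4 + 2 = 6 and occupies 2 bytes.
Bytes at offsets 6..7: 1B 48.
Big-endian stores the most-significant byte at the lowest address.
The bytes are already most-significant first: 0x1B48.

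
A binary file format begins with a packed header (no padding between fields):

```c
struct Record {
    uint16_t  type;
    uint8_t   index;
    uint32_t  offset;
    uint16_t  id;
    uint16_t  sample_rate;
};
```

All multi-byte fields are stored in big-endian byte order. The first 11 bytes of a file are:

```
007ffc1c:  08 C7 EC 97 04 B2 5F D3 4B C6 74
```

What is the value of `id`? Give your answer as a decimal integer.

`id` follows `type` (2 B), `index` (1 B), `offset` (4 B), so it starts at offset 2 + 1 + 4 = 7 and occupies 2 bytes.
Bytes at offsets 7..8: D3 4B.
In big-endian order the high byte comes first in memory.
The bytes are already most-significant first: 0xD34B.
0xD34B = 54091.

54091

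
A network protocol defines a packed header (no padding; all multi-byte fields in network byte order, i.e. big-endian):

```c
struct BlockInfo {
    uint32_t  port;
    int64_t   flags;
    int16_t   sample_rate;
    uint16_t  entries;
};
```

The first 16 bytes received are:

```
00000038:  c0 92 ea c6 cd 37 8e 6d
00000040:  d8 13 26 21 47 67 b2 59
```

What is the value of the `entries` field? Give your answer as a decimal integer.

45657

`entries` follows `port` (4 B), `flags` (8 B), `sample_rate` (2 B), so it starts at offset 4 + 8 + 2 = 14 and occupies 2 bytes.
Bytes at offsets 14..15: B2 59.
Big-endian: lowest address holds the most-significant byte.
The bytes are already most-significant first: 0xB259.
0xB259 = 45657.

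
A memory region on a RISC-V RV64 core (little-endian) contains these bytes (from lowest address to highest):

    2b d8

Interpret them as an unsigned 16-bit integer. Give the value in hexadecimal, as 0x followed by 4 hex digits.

In little-endian order the low byte comes first in memory.
Reassemble most-significant byte first: D8 2B → 0xD82B.

0xD82B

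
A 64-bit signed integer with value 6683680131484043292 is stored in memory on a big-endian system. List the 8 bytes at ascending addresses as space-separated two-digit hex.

5C C1 33 AA FD 71 48 1C

6683680131484043292 in hexadecimal, padded to 64 bits, is 0x5CC133AAFD71481C.
Split into bytes (most-significant first): 5C C1 33 AA FD 71 48 1C.
In big-endian order the high byte comes first in memory.
So the memory order matches the most-significant-first order: 5C C1 33 AA FD 71 48 1C.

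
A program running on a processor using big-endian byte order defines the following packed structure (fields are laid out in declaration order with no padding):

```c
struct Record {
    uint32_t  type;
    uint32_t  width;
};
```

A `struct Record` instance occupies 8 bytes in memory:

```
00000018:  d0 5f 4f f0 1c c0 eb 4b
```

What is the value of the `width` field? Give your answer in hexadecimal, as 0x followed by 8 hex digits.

`width` follows `type` (4 bytes), so it starts at byte offset 4 and occupies 4 bytes.
Bytes at offsets 4..7: 1C C0 EB 4B.
In big-endian order the high byte comes first in memory.
The bytes are already most-significant first: 0x1CC0EB4B.

0x1CC0EB4B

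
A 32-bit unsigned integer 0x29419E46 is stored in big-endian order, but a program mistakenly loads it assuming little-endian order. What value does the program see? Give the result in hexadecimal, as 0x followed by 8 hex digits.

0x469E4129

Stored big-endian, the bytes at ascending addresses are 29 41 9E 46.
Read back as little-endian, the first byte is least significant, giving 0x469E4129.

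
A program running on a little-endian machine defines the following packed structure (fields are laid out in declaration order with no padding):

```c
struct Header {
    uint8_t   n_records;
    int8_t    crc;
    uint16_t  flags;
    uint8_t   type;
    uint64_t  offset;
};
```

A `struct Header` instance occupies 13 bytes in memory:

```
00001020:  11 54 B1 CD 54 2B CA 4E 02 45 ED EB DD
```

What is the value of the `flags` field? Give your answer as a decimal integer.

`flags` follows `n_records` (1 B), `crc` (1 B), so it starts at offset 1 + 1 = 2 and occupies 2 bytes.
Bytes at offsets 2..3: B1 CD.
Little-endian: lowest address holds the least-significant byte.
Reassemble most-significant byte first: CD B1 → 0xCDB1.
0xCDB1 = 52657.

52657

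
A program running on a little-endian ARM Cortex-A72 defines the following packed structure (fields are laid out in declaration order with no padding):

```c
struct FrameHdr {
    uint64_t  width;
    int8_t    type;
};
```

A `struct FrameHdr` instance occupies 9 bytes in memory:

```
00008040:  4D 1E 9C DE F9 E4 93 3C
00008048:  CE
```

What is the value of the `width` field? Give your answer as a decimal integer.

4365084225684905549

`width` is the first field, at byte offset 0, occupying 8 bytes.
Bytes at offsets 0..7: 4D 1E 9C DE F9 E4 93 3C.
Little-endian stores the least-significant byte at the lowest address.
Reassemble most-significant byte first: 3C 93 E4 F9 DE 9C 1E 4D → 0x3C93E4F9DE9C1E4D.
0x3C93E4F9DE9C1E4D = 4365084225684905549.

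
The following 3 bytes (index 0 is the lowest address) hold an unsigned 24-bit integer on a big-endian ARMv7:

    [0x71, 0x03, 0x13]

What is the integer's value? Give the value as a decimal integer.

Big-endian: lowest address holds the most-significant byte.
The bytes are already most-significant first: 0x710313.
0x710313 = 7406355.

7406355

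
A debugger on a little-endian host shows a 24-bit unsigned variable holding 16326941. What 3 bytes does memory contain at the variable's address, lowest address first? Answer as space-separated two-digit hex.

1D 21 F9

16326941 in hexadecimal, padded to 24 bits, is 0xF9211D.
Split into bytes (most-significant first): F9 21 1D.
In little-endian order the low byte comes first in memory.
So at ascending addresses the bytes are 1D 21 F9.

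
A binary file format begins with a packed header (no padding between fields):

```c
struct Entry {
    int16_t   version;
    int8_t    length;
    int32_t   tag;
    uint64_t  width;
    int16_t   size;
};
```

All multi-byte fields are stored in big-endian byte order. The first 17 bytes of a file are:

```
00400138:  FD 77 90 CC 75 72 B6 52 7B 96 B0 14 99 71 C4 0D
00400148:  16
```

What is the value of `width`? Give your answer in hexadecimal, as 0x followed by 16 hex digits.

0x527B96B0149971C4

`width` follows `version` (2 B), `length` (1 B), `tag` (4 B), so it starts at offset 2 + 1 + 4 = 7 and occupies 8 bytes.
Bytes at offsets 7..14: 52 7B 96 B0 14 99 71 C4.
Big-endian stores the most-significant byte at the lowest address.
The bytes are already most-significant first: 0x527B96B0149971C4.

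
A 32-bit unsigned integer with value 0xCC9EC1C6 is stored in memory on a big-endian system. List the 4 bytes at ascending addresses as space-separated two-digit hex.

Split into bytes (most-significant first): CC 9E C1 C6.
In big-endian order the high byte comes first in memory.
So the memory order matches the most-significant-first order: CC 9E C1 C6.

CC 9E C1 C6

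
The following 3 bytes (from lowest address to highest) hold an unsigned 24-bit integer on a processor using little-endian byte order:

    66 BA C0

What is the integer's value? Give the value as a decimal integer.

Little-endian: lowest address holds the least-significant byte.
Reassemble most-significant byte first: C0 BA 66 → 0xC0BA66.
0xC0BA66 = 12630630.

12630630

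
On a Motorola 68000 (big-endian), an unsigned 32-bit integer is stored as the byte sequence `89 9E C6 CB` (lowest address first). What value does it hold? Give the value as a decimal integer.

Big-endian: lowest address holds the most-significant byte.
The bytes are already most-significant first: 0x899EC6CB.
0x899EC6CB = 2308884171.

2308884171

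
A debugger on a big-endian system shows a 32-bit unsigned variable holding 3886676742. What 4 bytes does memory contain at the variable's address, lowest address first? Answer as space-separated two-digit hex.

E7 A9 FB 06

3886676742 in hexadecimal, padded to 32 bits, is 0xE7A9FB06.
Split into bytes (most-significant first): E7 A9 FB 06.
In big-endian order the high byte comes first in memory.
So the memory order matches the most-significant-first order: E7 A9 FB 06.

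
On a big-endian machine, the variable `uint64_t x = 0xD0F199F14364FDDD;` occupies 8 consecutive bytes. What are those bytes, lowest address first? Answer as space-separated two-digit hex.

D0 F1 99 F1 43 64 FD DD

Split into bytes (most-significant first): D0 F1 99 F1 43 64 FD DD.
Big-endian stores the most-significant byte at the lowest address.
So the memory order matches the most-significant-first order: D0 F1 99 F1 43 64 FD DD.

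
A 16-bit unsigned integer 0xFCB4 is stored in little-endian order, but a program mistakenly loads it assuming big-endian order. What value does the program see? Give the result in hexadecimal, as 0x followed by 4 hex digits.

Stored little-endian, the bytes at ascending addresses are B4 FC.
Read back as big-endian, the last byte is least significant, giving 0xB4FC.

0xB4FC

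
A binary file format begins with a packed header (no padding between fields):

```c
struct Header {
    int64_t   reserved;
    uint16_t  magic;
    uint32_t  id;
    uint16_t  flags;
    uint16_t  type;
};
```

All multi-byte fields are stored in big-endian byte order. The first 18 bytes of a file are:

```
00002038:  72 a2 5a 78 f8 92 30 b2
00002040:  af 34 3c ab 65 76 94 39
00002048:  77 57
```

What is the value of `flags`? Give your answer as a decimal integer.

`flags` follows `reserved` (8 B), `magic` (2 B), `id` (4 B), so it starts at offset 8 + 2 + 4 = 14 and occupies 2 bytes.
Bytes at offsets 14..15: 94 39.
Big-endian stores the most-significant byte at the lowest address.
The bytes are already most-significant first: 0x9439.
0x9439 = 37945.

37945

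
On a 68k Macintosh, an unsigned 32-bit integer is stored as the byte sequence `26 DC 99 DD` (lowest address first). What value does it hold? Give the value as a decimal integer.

651991517

In big-endian order the high byte comes first in memory.
The bytes are already most-significant first: 0x26DC99DD.
0x26DC99DD = 651991517.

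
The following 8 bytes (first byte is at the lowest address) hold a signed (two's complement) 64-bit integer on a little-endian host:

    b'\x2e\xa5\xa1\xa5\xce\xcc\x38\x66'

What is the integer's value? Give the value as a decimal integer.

7365862378478609710

In little-endian order the low byte comes first in memory.
Reassemble most-significant byte first: 66 38 CC CE A5 A1 A5 2E → 0x6638CCCEA5A1A52E.
0x6638CCCEA5A1A52E = 7365862378478609710.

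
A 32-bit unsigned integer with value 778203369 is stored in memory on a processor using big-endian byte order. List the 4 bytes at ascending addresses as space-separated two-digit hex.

778203369 in hexadecimal, padded to 32 bits, is 0x2E6270E9.
Split into bytes (most-significant first): 2E 62 70 E9.
Big-endian: lowest address holds the most-significant byte.
So the memory order matches the most-significant-first order: 2E 62 70 E9.

2E 62 70 E9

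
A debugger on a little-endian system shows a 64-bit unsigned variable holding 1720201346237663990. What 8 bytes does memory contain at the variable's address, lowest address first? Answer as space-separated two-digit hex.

F6 0A A5 A8 02 62 DF 17

1720201346237663990 in hexadecimal, padded to 64 bits, is 0x17DF6202A8A50AF6.
Split into bytes (most-significant first): 17 DF 62 02 A8 A5 0A F6.
Little-endian: lowest address holds the least-significant byte.
So at ascending addresses the bytes are F6 0A A5 A8 02 62 DF 17.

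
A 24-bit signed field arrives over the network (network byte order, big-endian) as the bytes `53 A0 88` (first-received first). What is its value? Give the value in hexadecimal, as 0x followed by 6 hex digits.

0x53A088

Big-endian: lowest address holds the most-significant byte.
The bytes are already most-significant first: 0x53A088.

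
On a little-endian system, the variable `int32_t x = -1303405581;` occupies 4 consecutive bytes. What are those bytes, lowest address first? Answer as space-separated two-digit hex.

F3 9B 4F B2

Two's complement of -1303405581 in 32 bits: 1303405581 = 0x4DB0640D; invert → 0xB24F9BF2; add 1 → 0xB24F9BF3.
Split into bytes (most-significant first): B2 4F 9B F3.
Little-endian stores the least-significant byte at the lowest address.
So at ascending addresses the bytes are F3 9B 4F B2.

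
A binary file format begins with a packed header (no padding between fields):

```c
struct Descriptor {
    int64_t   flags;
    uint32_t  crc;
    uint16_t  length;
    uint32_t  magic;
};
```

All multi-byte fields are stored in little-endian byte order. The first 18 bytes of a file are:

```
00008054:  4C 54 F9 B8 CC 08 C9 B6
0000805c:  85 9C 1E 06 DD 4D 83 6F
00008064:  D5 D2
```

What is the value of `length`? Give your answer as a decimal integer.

19933

`length` follows `flags` (8 B), `crc` (4 B), so it starts at offset 8 + 4 = 12 and occupies 2 bytes.
Bytes at offsets 12..13: DD 4D.
Little-endian: lowest address holds the least-significant byte.
Reassemble most-significant byte first: 4D DD → 0x4DDD.
0x4DDD = 19933.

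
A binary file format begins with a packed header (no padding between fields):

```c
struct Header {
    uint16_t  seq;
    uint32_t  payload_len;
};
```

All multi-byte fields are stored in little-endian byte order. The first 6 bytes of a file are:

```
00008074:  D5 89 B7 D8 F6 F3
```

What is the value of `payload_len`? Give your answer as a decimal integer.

`payload_len` follows `seq` (2 bytes), so it starts at byte offset 2 and occupies 4 bytes.
Bytes at offsets 2..5: B7 D8 F6 F3.
In little-endian order the low byte comes first in memory.
Reassemble most-significant byte first: F3 F6 D8 B7 → 0xF3F6D8B7.
0xF3F6D8B7 = 4093040823.

4093040823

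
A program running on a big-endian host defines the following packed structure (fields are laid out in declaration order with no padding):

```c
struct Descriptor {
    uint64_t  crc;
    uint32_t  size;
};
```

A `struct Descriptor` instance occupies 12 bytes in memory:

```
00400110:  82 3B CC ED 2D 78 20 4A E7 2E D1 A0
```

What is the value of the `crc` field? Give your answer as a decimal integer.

9384319567598723146

`crc` is the first field, at byte offset 0, occupying 8 bytes.
Bytes at offsets 0..7: 82 3B CC ED 2D 78 20 4A.
In big-endian order the high byte comes first in memory.
The bytes are already most-significant first: 0x823BCCED2D78204A.
0x823BCCED2D78204A = 9384319567598723146.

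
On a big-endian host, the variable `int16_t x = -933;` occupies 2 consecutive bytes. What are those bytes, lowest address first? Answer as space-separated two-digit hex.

FC 5B

Two's complement of -933 in 16 bits: 933 = 0x03A5; invert → 0xFC5A; add 1 → 0xFC5B.
Split into bytes (most-significant first): FC 5B.
Big-endian: lowest address holds the most-significant byte.
So the memory order matches the most-significant-first order: FC 5B.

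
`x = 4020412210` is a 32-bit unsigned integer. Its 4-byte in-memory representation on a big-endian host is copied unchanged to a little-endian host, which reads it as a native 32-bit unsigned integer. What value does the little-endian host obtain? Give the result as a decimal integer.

4020412210 in 32-bit hexadecimal is 0xEFA29F32.
Stored big-endian, the bytes at ascending addresses are EF A2 9F 32.
Read back as little-endian, the first byte is least significant, giving 0x329FA2EF.
0x329FA2EF = 849322735.

849322735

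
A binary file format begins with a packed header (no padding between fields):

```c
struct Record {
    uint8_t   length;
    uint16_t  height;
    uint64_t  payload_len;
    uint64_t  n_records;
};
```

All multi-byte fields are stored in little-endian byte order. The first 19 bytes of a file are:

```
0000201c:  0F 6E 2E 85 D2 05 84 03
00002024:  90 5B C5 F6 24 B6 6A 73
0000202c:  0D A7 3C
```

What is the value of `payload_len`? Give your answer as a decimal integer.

`payload_len` follows `length` (1 B), `height` (2 B), so it starts at offset 1 + 2 = 3 and occupies 8 bytes.
Bytes at offsets 3..10: 85 D2 05 84 03 90 5B C5.
Little-endian: lowest address holds the least-significant byte.
Reassemble most-significant byte first: C5 5B 90 03 84 05 D2 85 → 0xC55B90038405D285.
0xC55B90038405D285 = 14221118593126748805.

14221118593126748805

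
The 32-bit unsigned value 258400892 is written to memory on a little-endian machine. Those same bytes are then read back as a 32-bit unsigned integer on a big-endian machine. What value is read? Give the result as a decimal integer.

258400892 in 32-bit hexadecimal is 0x0F66E27C.
Stored little-endian, the bytes at ascending addresses are 7C E2 66 0F.
Read back as big-endian, the last byte is least significant, giving 0x7CE2660F.
0x7CE2660F = 2095212047.

2095212047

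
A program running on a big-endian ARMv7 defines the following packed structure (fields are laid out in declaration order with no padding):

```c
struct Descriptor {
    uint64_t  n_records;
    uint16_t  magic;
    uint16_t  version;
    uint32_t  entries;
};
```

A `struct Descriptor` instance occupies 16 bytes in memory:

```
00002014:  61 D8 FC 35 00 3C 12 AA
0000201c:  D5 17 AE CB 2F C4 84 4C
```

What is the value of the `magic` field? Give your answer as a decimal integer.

54551

`magic` follows `n_records` (8 bytes), so it starts at byte offset 8 and occupies 2 bytes.
Bytes at offsets 8..9: D5 17.
Big-endian: lowest address holds the most-significant byte.
The bytes are already most-significant first: 0xD517.
0xD517 = 54551.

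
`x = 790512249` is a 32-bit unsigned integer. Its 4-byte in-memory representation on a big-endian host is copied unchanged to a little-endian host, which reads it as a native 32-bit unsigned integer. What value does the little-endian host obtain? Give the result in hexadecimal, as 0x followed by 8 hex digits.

0x79421E2F

790512249 in 32-bit hexadecimal is 0x2F1E4279.
Stored big-endian, the bytes at ascending addresses are 2F 1E 42 79.
Read back as little-endian, the first byte is least significant, giving 0x79421E2F.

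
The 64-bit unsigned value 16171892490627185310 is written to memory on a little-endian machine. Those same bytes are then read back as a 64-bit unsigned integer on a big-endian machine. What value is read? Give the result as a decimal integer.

16171892490627185310 in 64-bit hexadecimal is 0xE06E1A89B1A3FA9E.
Stored little-endian, the bytes at ascending addresses are 9E FA A3 B1 89 1A 6E E0.
Read back as big-endian, the last byte is least significant, giving 0x9EFAA3B1891A6EE0.
0x9EFAA3B1891A6EE0 = 11455648585075027680.

11455648585075027680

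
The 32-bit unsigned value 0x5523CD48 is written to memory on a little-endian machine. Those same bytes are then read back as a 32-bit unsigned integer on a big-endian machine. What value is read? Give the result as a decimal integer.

Stored little-endian, the bytes at ascending addresses are 48 CD 23 55.
Read back as big-endian, the last byte is least significant, giving 0x48CD2355.
0x48CD2355 = 1221403477.

1221403477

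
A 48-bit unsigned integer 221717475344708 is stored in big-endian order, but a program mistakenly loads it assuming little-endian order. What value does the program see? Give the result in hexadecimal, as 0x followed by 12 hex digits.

221717475344708 in 48-bit hexadecimal is 0xC9A69F5BC144.
Stored big-endian, the bytes at ascending addresses are C9 A6 9F 5B C1 44.
Read back as little-endian, the first byte is least significant, giving 0x44C15B9FA6C9.

0x44C15B9FA6C9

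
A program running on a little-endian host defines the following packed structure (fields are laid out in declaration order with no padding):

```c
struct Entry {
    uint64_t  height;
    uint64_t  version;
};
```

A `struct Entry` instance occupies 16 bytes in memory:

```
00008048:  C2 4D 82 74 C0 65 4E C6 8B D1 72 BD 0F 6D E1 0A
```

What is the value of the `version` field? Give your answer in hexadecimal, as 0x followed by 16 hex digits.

0x0AE16D0FBD72D18B

`version` follows `height` (8 bytes), so it starts at byte offset 8 and occupies 8 bytes.
Bytes at offsets 8..15: 8B D1 72 BD 0F 6D E1 0A.
In little-endian order the low byte comes first in memory.
Reassemble most-significant byte first: 0A E1 6D 0F BD 72 D1 8B → 0x0AE16D0FBD72D18B.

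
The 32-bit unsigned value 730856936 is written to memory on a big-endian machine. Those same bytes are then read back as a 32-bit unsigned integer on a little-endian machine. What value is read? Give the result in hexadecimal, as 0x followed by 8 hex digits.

0xE8FD8F2B

730856936 in 32-bit hexadecimal is 0x2B8FFDE8.
Stored big-endian, the bytes at ascending addresses are 2B 8F FD E8.
Read back as little-endian, the first byte is least significant, giving 0xE8FD8F2B.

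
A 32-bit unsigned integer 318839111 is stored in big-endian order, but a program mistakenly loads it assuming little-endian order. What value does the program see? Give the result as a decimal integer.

1192821011

318839111 in 32-bit hexadecimal is 0x13011947.
Stored big-endian, the bytes at ascending addresses are 13 01 19 47.
Read back as little-endian, the first byte is least significant, giving 0x47190113.
0x47190113 = 1192821011.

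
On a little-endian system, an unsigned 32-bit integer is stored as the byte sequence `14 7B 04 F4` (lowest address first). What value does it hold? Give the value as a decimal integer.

4093934356

In little-endian order the low byte comes first in memory.
Reassemble most-significant byte first: F4 04 7B 14 → 0xF4047B14.
0xF4047B14 = 4093934356.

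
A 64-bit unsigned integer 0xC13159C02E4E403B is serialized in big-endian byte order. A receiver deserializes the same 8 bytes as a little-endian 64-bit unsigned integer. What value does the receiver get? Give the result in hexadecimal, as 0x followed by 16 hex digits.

0x3B404E2EC05931C1

Stored big-endian, the bytes at ascending addresses are C1 31 59 C0 2E 4E 40 3B.
Read back as little-endian, the first byte is least significant, giving 0x3B404E2EC05931C1.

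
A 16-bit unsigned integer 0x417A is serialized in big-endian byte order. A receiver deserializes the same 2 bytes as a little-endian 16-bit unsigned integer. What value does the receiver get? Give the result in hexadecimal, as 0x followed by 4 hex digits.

Stored big-endian, the bytes at ascending addresses are 41 7A.
Read back as little-endian, the first byte is least significant, giving 0x7A41.

0x7A41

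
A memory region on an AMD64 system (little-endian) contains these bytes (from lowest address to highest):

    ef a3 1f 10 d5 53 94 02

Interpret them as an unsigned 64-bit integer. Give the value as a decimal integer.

185865659192681455

Little-endian stores the least-significant byte at the lowest address.
Reassemble most-significant byte first: 02 94 53 D5 10 1F A3 EF → 0x029453D5101FA3EF.
0x029453D5101FA3EF = 185865659192681455.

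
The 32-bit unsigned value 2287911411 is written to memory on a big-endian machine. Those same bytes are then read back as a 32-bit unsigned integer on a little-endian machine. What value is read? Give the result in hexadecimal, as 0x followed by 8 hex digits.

0xF3C15E88

2287911411 in 32-bit hexadecimal is 0x885EC1F3.
Stored big-endian, the bytes at ascending addresses are 88 5E C1 F3.
Read back as little-endian, the first byte is least significant, giving 0xF3C15E88.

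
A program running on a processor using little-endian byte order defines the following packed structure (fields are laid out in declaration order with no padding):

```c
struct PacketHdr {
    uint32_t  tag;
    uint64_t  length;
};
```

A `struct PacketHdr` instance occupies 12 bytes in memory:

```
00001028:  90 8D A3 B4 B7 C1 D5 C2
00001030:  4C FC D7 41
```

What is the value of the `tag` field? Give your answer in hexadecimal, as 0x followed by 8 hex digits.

`tag` is the first field, at byte offset 0, occupying 4 bytes.
Bytes at offsets 0..3: 90 8D A3 B4.
Little-endian stores the least-significant byte at the lowest address.
Reassemble most-significant byte first: B4 A3 8D 90 → 0xB4A38D90.

0xB4A38D90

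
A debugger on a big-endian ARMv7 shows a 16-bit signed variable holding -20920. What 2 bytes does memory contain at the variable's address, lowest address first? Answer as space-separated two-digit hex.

AE 48

Two's complement of -20920 in 16 bits: 20920 = 0x51B8; invert → 0xAE47; add 1 → 0xAE48.
Split into bytes (most-significant first): AE 48.
Big-endian: lowest address holds the most-significant byte.
So the memory order matches the most-significant-first order: AE 48.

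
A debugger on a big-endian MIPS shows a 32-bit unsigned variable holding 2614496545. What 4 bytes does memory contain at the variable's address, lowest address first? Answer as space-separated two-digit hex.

9B D6 0D 21

2614496545 in hexadecimal, padded to 32 bits, is 0x9BD60D21.
Split into bytes (most-significant first): 9B D6 0D 21.
In big-endian order the high byte comes first in memory.
So the memory order matches the most-significant-first order: 9B D6 0D 21.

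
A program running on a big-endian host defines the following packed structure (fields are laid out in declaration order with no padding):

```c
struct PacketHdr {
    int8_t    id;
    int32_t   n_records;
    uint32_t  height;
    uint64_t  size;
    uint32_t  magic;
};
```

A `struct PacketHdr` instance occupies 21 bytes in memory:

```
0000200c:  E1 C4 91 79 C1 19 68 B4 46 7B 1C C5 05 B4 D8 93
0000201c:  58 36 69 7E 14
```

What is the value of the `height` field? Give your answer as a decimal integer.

426292294

`height` follows `id` (1 B), `n_records` (4 B), so it starts at offset 1 + 4 = 5 and occupies 4 bytes.
Bytes at offsets 5..8: 19 68 B4 46.
Big-endian stores the most-significant byte at the lowest address.
The bytes are already most-significant first: 0x1968B446.
0x1968B446 = 426292294.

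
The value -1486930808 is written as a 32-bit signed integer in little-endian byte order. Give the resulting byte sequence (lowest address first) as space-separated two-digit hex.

Two's complement of -1486930808 in 32 bits: 1486930808 = 0x58A0C378; invert → 0xA75F3C87; add 1 → 0xA75F3C88.
Split into bytes (most-significant first): A7 5F 3C 88.
In little-endian order the low byte comes first in memory.
So at ascending addresses the bytes are 88 3C 5F A7.

88 3C 5F A7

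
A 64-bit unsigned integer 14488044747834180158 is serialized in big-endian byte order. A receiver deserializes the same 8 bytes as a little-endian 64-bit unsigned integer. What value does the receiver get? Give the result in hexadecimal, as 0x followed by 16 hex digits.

0x3EC29EECEFDF0FC9

14488044747834180158 in 64-bit hexadecimal is 0xC90FDFEFEC9EC23E.
Stored big-endian, the bytes at ascending addresses are C9 0F DF EF EC 9E C2 3E.
Read back as little-endian, the first byte is least significant, giving 0x3EC29EECEFDF0FC9.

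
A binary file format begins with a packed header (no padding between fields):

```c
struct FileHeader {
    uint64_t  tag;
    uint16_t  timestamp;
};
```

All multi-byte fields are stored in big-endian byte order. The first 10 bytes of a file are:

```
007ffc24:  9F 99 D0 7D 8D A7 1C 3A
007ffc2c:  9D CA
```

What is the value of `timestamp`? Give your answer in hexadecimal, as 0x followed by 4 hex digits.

`timestamp` follows `tag` (8 bytes), so it starts at byte offset 8 and occupies 2 bytes.
Bytes at offsets 8..9: 9D CA.
Big-endian stores the most-significant byte at the lowest address.
The bytes are already most-significant first: 0x9DCA.

0x9DCA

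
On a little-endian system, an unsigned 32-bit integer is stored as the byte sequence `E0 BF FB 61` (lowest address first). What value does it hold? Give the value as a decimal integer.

1643888608

In little-endian order the low byte comes first in memory.
Reassemble most-significant byte first: 61 FB BF E0 → 0x61FBBFE0.
0x61FBBFE0 = 1643888608.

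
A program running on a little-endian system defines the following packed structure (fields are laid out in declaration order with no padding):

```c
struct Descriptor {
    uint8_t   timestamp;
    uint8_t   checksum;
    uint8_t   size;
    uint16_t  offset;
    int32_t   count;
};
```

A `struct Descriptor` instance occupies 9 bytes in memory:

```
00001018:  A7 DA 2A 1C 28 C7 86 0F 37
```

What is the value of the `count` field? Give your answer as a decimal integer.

`count` follows `timestamp` (1 B), `checksum` (1 B), `size` (1 B), `offset` (2 B), so it starts at offset 1 + 1 + 1 + 2 = 5 and occupies 4 bytes.
Bytes at offsets 5..8: C7 86 0F 37.
In little-endian order the low byte comes first in memory.
Reassemble most-significant byte first: 37 0F 86 C7 → 0x370F86C7.
0x370F86C7 = 923764423.

923764423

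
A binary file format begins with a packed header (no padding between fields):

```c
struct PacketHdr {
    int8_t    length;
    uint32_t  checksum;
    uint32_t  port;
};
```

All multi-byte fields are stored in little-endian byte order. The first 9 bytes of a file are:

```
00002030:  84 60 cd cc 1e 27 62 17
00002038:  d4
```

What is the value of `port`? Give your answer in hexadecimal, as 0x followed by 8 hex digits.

`port` follows `length` (1 B), `checksum` (4 B), so it starts at offset 1 + 4 = 5 and occupies 4 bytes.
Bytes at offsets 5..8: 27 62 17 D4.
In little-endian order the low byte comes first in memory.
Reassemble most-significant byte first: D4 17 62 27 → 0xD4176227.

0xD4176227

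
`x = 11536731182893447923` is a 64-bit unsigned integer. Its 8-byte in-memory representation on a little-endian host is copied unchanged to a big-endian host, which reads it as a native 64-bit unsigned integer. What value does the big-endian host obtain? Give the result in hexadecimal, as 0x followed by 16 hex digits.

0xF33A89F9E2B31AA0

11536731182893447923 in 64-bit hexadecimal is 0xA01AB3E2F9893AF3.
Stored little-endian, the bytes at ascending addresses are F3 3A 89 F9 E2 B3 1A A0.
Read back as big-endian, the last byte is least significant, giving 0xF33A89F9E2B31AA0.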